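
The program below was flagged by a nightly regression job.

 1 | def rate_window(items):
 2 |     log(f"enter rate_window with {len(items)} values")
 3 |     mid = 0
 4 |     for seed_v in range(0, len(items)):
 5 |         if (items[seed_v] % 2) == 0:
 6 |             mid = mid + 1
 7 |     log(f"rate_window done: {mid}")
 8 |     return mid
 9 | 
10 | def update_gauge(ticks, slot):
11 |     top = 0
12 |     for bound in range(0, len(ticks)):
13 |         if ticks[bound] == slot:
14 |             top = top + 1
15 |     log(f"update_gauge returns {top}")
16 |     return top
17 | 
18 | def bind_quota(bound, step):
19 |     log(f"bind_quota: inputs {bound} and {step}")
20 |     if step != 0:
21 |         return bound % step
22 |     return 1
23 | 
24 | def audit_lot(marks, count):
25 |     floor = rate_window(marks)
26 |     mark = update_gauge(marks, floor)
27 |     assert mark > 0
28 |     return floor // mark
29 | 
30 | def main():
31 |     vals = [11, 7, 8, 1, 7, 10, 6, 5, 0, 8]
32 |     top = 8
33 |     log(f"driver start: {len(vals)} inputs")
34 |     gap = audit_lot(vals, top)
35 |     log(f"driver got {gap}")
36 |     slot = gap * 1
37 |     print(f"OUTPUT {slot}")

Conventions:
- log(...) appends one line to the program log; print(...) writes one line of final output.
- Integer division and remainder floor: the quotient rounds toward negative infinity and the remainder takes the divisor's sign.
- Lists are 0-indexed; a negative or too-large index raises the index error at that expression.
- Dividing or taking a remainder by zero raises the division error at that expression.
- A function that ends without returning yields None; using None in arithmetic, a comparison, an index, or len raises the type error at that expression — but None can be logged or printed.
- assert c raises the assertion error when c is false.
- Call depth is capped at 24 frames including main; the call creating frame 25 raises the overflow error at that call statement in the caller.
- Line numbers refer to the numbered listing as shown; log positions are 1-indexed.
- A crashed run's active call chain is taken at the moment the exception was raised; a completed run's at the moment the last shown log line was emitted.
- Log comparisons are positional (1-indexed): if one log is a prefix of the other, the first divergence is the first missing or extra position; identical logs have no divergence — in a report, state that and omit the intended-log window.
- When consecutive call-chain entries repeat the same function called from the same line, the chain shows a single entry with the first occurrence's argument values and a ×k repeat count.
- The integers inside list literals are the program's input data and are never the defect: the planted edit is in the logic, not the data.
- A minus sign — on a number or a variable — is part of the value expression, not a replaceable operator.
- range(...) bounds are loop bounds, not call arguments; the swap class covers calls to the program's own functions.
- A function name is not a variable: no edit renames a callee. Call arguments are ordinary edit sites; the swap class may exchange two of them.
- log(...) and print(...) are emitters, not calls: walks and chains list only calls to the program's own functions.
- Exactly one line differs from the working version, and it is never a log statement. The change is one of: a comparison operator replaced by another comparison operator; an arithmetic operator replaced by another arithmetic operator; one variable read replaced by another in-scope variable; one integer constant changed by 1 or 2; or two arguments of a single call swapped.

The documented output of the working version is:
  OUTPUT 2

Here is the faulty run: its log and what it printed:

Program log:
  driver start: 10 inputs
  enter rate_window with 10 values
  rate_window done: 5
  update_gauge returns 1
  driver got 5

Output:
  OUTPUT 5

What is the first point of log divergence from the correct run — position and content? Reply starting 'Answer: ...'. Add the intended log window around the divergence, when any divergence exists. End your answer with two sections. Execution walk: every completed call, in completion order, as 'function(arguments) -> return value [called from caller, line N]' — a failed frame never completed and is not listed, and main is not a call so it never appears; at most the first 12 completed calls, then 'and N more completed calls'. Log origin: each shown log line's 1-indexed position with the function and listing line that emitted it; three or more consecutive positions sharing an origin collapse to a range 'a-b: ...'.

Answer: at position 4 the run shows 'update_gauge returns 1' where the working version logs 'update_gauge returns 2'.
Intended log window:
  2: enter rate_window with 10 values
  3: rate_window done: 5
  4: update_gauge returns 2
  5: driver got 2
Execution walk:
  rate_window([11, 7, 8, 1, 7, 10, 6, 5, 0, 8]) -> 5  [called from audit_lot, line 25]
  update_gauge([11, 7, 8, 1, 7, 10, 6, 5, 0, 8], 5) -> 1  [called from audit_lot, line 26]
  audit_lot([11, 7, 8, 1, 7, 10, 6, 5, 0, 8], 8) -> 5  [called from main, line 34]
Origin of each log line:
  1: logged in main at line 33
  2: logged in rate_window at line 2
  3: logged in rate_window at line 7
  4: logged in update_gauge at line 15
  5: logged in main at line 35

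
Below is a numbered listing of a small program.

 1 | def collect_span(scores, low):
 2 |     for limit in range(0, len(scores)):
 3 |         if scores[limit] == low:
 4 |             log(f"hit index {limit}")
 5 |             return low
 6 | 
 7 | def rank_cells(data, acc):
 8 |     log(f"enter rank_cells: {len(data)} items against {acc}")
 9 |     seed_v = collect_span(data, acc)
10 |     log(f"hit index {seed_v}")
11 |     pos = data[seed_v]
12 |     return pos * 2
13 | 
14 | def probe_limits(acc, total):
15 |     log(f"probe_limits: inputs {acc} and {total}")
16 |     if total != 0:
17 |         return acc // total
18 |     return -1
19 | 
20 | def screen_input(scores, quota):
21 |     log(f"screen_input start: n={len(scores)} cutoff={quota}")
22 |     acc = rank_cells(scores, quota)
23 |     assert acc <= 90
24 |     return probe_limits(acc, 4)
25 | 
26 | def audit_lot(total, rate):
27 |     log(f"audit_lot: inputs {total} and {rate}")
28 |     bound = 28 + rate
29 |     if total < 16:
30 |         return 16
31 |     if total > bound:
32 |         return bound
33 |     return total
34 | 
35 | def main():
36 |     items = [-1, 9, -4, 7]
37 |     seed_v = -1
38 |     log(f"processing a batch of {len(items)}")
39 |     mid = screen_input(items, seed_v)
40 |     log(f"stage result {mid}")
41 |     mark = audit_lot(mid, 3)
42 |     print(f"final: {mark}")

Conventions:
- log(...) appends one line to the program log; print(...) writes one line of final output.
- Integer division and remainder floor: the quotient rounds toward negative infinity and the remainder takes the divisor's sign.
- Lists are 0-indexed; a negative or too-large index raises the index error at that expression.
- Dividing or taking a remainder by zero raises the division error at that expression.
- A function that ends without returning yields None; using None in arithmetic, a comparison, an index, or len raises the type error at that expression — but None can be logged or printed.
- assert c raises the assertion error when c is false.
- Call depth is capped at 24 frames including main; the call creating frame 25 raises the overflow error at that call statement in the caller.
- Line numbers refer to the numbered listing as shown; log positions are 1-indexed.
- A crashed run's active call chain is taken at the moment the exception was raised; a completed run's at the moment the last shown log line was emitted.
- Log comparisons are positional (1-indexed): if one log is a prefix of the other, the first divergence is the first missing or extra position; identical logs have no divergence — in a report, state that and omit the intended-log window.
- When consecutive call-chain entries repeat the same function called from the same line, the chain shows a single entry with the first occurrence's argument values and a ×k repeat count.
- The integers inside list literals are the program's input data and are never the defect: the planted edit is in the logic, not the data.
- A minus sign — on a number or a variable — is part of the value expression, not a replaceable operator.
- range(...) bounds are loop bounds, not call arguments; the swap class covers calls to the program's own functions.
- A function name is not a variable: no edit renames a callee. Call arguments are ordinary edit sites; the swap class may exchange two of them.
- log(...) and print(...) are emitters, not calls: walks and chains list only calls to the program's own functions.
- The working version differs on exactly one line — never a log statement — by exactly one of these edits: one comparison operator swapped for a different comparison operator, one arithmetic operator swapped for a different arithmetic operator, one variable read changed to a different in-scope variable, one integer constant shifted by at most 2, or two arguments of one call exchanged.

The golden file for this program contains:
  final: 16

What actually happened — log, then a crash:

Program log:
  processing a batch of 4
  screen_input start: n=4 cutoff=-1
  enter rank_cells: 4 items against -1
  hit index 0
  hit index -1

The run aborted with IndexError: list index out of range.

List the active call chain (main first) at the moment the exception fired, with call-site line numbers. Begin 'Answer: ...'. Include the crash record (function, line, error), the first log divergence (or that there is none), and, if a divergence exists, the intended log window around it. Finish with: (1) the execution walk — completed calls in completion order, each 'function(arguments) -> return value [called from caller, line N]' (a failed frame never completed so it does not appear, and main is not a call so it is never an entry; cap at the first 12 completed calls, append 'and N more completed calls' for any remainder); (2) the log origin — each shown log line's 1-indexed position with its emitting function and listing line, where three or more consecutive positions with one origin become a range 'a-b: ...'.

Answer: main -> screen_input (called at line 39) -> rank_cells (called at line 22).
Key observation: At log position 5 the runs split — shown 'hit index -1', but the working version logs 'hit index 0'.
Crash: rank_cells, line 11, IndexError.
First divergence: position 5; shown 'hit index -1' vs intended 'hit index 0'.
Intended log window:
  3: enter rank_cells: 4 items against -1
  4: hit index 0
  5: hit index 0
  6: probe_limits: inputs -2 and 4
Execution walk:
  collect_span([-1, 9, -4, 7], -1) -> -1  [called from rank_cells, line 9]
Origin of each log line:
  1: logged in main at line 38
  2: logged in screen_input at line 21
  3: logged in rank_cells at line 8
  4: logged in collect_span at line 4
  5: logged in rank_cells at line 10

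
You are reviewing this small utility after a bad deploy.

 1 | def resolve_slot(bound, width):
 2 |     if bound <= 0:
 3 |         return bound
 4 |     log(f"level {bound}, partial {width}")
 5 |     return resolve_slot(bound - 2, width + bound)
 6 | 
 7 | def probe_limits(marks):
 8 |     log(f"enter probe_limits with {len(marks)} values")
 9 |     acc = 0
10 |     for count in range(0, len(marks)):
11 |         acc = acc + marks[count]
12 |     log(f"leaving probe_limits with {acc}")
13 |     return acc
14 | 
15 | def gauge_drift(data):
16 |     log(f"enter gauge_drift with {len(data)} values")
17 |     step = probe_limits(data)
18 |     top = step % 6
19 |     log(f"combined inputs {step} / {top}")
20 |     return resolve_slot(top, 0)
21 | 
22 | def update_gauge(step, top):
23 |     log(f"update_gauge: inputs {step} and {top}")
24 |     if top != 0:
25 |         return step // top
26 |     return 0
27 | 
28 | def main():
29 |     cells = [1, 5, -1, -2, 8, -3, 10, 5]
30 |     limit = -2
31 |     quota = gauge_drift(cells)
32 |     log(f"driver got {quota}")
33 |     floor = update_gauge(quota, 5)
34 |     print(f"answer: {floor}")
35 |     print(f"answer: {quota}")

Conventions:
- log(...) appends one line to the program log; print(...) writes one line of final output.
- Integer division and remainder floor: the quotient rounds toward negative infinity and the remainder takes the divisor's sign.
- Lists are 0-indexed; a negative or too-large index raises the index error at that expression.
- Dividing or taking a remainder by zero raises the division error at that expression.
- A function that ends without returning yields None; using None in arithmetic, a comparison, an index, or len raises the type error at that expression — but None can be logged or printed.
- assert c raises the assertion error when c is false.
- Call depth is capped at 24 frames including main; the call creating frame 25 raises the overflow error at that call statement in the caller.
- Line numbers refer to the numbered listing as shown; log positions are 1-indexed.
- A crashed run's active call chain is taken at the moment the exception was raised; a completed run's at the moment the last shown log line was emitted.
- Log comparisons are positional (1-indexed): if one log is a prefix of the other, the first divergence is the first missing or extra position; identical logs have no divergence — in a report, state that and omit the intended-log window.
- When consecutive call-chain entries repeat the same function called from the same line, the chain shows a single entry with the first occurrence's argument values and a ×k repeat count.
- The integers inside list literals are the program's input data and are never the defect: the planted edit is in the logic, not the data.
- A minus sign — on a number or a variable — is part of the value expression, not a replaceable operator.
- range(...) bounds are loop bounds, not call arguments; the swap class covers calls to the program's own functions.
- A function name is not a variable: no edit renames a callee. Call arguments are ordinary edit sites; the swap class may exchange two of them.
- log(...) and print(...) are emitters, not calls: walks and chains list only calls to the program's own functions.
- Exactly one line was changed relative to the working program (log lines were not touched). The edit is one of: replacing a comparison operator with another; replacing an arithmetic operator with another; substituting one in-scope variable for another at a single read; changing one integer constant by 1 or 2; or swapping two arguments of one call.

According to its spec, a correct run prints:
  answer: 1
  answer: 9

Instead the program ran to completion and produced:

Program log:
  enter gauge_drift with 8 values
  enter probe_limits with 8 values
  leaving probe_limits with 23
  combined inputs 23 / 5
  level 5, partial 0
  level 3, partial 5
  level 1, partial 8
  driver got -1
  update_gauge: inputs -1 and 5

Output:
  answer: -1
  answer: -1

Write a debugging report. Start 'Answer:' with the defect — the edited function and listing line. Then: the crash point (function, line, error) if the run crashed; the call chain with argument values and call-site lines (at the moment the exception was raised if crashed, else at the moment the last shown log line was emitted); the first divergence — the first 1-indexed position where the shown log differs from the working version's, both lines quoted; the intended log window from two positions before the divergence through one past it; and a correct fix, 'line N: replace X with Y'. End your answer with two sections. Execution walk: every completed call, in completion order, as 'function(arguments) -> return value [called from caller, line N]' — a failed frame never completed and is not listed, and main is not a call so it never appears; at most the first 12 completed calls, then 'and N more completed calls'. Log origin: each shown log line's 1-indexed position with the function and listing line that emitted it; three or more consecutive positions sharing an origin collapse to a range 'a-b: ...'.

Answer: the defect is in resolve_slot at line 3.
The tell: The earliest visible damage is log position 8 — 'driver got -1' rather than the intended 'driver got 9'.
Call chain: main -> update_gauge(-1, 5) (called at line 33).
First divergence: position 8 — shown 'driver got -1', intended 'driver got 9'.
Intended log window:
  6: level 3, partial 5
  7: level 1, partial 8
  8: driver got 9
  9: update_gauge: inputs 9 and 5
Execution walk:
  probe_limits([1, 5, -1, -2, 8, -3, 10, 5]) -> 23  [called from gauge_drift, line 17]
  resolve_slot(-1, 9) -> -1  [called from resolve_slot, line 5]
  resolve_slot(1, 8) -> -1  [called from resolve_slot, line 5]
  resolve_slot(3, 5) -> -1  [called from resolve_slot, line 5]
  resolve_slot(5, 0) -> -1  [called from gauge_drift, line 20]
  gauge_drift([1, 5, -1, -2, 8, -3, 10, 5]) -> -1  [called from main, line 31]
  update_gauge(-1, 5) -> -1  [called from main, line 33]
Log origin:
  1: logged in gauge_drift at line 16
  2: logged in probe_limits at line 8
  3: logged in probe_limits at line 12
  4: logged in gauge_drift at line 19
  5-7: logged in resolve_slot at line 4
  8: logged in main at line 32
  9: logged in update_gauge at line 23
A correct fix: line 3: replace `bound` with `width`.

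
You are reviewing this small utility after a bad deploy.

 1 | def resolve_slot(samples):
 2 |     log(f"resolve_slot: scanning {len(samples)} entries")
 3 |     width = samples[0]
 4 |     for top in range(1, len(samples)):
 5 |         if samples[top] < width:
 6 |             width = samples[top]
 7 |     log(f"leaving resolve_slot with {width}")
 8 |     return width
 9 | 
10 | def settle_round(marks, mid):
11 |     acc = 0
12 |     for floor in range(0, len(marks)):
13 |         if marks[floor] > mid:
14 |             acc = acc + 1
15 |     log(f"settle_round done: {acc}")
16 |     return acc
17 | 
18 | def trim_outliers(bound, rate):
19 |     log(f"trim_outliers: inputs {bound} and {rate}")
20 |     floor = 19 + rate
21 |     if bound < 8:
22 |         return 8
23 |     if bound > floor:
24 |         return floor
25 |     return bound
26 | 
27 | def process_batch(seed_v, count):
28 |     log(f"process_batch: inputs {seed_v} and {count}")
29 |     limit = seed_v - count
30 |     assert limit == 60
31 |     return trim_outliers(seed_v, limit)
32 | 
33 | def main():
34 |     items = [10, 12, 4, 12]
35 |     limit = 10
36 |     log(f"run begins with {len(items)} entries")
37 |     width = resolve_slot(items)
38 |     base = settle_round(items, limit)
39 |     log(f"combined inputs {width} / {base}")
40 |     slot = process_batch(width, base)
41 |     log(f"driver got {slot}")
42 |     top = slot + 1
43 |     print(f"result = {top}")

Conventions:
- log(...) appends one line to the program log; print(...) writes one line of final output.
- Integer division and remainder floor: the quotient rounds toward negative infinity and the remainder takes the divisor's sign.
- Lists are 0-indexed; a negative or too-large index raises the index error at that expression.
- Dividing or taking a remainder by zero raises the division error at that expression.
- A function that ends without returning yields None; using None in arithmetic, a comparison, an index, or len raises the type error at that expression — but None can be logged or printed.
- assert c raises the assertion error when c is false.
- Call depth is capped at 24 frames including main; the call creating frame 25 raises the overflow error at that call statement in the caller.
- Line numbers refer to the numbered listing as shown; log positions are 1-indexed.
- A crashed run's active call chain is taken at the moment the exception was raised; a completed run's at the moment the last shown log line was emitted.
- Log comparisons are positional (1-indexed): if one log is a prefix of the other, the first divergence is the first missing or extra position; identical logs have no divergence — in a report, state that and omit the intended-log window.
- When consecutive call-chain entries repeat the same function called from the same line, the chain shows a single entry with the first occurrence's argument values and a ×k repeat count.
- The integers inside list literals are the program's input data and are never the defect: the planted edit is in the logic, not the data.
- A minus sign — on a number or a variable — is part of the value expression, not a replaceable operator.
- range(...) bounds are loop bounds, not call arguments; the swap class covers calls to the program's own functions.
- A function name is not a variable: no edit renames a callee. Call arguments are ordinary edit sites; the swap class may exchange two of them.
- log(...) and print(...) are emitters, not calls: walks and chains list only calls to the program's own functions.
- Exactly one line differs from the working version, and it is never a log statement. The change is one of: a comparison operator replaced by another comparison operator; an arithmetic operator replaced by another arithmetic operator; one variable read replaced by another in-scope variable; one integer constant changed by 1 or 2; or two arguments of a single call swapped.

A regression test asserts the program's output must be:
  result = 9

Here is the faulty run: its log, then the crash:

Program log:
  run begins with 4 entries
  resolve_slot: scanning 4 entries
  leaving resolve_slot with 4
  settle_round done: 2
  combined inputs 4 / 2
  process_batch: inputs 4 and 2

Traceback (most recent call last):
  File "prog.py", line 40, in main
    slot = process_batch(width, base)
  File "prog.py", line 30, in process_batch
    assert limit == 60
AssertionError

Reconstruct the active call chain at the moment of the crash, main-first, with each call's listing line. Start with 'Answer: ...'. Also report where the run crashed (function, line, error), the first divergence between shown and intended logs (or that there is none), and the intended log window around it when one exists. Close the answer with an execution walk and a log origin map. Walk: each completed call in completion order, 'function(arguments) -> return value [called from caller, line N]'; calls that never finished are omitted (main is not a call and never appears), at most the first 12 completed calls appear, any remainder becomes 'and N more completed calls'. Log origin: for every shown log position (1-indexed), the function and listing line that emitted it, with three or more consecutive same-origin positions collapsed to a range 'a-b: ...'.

Answer: main -> process_batch (called at line 40).
The tell: The faulty run's log stops after 6 lines; the working version's next line would be 'trim_outliers: inputs 4 and 2'.
Crash: process_batch, line 30, AssertionError.
First divergence: position 7 — the faulty run's log ends after 6 lines; the working version continues with 'trim_outliers: inputs 4 and 2'.
Intended log window:
  5: combined inputs 4 / 2
  6: process_batch: inputs 4 and 2
  7: trim_outliers: inputs 4 and 2
  8: driver got 8
Execution walk:
  resolve_slot([10, 12, 4, 12]) -> 4  [called from main, line 37]
  settle_round([10, 12, 4, 12], 10) -> 2  [called from main, line 38]
Log line origins:
  1: logged in main at line 36
  2: logged in resolve_slot at line 2
  3: logged in resolve_slot at line 7
  4: logged in settle_round at line 15
  5: logged in main at line 39
  6: logged in process_batch at line 28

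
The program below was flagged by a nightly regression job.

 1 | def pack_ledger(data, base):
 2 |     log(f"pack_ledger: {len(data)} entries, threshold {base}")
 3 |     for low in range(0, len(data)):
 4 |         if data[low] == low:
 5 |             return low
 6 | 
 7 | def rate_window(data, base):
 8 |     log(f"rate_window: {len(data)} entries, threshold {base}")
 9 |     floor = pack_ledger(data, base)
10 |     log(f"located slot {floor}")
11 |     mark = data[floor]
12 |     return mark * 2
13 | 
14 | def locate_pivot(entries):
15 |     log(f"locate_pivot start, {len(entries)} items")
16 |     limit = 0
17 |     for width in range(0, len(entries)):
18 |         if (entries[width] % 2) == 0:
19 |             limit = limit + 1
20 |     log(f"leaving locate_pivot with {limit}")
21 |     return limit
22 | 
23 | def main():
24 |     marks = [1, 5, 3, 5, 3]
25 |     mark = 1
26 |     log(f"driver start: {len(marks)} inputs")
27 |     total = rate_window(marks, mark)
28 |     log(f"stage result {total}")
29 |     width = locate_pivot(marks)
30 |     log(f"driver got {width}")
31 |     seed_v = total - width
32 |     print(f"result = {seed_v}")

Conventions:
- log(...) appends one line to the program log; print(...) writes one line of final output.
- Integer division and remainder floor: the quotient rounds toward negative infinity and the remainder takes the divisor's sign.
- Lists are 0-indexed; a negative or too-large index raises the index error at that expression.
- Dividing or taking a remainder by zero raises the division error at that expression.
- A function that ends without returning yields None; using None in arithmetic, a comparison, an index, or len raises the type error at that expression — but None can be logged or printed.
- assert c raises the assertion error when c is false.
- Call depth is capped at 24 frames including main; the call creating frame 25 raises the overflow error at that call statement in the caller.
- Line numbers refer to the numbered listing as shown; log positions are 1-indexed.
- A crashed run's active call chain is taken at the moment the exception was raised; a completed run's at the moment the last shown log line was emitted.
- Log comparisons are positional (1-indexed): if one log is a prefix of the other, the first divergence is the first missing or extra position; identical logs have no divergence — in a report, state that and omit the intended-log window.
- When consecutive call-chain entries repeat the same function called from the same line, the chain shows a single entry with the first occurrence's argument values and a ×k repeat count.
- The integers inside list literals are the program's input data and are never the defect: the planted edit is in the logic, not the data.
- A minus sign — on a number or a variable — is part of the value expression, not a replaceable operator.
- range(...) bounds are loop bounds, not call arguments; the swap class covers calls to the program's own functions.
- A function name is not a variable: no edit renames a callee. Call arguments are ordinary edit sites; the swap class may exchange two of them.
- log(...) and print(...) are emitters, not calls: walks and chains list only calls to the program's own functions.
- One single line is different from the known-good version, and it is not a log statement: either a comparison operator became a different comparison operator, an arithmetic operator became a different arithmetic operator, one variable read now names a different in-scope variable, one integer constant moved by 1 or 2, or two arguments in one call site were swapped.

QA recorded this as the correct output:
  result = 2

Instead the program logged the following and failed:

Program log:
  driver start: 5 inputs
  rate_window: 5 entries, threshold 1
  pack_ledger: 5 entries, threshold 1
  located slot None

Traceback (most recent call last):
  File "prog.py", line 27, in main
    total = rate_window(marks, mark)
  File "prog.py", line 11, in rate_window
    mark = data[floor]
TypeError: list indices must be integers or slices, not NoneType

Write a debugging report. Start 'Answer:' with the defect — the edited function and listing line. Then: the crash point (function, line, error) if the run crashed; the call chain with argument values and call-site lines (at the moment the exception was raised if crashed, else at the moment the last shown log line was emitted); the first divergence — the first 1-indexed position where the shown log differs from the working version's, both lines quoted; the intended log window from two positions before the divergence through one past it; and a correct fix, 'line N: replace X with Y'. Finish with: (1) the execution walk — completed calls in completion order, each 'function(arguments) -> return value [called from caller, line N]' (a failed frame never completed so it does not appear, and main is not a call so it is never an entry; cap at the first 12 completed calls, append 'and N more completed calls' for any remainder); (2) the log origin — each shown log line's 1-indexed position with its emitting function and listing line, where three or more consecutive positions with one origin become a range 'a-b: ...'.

Answer: the defect is in pack_ledger at line 4.
The tell: Position 4 is the first bad log line: 'located slot None' should read 'located slot 0'.
Crash: rate_window, line 11, TypeError.
Call chain: main -> rate_window([1, 5, 3, 5, 3], 1) (called at line 27).
First divergence: position 4 — the shown line 'located slot None' should read 'located slot 0'.
Intended log window:
  2: rate_window: 5 entries, threshold 1
  3: pack_ledger: 5 entries, threshold 1
  4: located slot 0
  5: stage result 2
Execution walk:
  pack_ledger([1, 5, 3, 5, 3], 1) -> None  [called from rate_window, line 9]
Log origins:
  1: from main, line 26
  2: from rate_window, line 8
  3: from pack_ledger, line 2
  4: from rate_window, line 10
A correct fix: line 4: replace `data[low] == low` with `data[low] == base`.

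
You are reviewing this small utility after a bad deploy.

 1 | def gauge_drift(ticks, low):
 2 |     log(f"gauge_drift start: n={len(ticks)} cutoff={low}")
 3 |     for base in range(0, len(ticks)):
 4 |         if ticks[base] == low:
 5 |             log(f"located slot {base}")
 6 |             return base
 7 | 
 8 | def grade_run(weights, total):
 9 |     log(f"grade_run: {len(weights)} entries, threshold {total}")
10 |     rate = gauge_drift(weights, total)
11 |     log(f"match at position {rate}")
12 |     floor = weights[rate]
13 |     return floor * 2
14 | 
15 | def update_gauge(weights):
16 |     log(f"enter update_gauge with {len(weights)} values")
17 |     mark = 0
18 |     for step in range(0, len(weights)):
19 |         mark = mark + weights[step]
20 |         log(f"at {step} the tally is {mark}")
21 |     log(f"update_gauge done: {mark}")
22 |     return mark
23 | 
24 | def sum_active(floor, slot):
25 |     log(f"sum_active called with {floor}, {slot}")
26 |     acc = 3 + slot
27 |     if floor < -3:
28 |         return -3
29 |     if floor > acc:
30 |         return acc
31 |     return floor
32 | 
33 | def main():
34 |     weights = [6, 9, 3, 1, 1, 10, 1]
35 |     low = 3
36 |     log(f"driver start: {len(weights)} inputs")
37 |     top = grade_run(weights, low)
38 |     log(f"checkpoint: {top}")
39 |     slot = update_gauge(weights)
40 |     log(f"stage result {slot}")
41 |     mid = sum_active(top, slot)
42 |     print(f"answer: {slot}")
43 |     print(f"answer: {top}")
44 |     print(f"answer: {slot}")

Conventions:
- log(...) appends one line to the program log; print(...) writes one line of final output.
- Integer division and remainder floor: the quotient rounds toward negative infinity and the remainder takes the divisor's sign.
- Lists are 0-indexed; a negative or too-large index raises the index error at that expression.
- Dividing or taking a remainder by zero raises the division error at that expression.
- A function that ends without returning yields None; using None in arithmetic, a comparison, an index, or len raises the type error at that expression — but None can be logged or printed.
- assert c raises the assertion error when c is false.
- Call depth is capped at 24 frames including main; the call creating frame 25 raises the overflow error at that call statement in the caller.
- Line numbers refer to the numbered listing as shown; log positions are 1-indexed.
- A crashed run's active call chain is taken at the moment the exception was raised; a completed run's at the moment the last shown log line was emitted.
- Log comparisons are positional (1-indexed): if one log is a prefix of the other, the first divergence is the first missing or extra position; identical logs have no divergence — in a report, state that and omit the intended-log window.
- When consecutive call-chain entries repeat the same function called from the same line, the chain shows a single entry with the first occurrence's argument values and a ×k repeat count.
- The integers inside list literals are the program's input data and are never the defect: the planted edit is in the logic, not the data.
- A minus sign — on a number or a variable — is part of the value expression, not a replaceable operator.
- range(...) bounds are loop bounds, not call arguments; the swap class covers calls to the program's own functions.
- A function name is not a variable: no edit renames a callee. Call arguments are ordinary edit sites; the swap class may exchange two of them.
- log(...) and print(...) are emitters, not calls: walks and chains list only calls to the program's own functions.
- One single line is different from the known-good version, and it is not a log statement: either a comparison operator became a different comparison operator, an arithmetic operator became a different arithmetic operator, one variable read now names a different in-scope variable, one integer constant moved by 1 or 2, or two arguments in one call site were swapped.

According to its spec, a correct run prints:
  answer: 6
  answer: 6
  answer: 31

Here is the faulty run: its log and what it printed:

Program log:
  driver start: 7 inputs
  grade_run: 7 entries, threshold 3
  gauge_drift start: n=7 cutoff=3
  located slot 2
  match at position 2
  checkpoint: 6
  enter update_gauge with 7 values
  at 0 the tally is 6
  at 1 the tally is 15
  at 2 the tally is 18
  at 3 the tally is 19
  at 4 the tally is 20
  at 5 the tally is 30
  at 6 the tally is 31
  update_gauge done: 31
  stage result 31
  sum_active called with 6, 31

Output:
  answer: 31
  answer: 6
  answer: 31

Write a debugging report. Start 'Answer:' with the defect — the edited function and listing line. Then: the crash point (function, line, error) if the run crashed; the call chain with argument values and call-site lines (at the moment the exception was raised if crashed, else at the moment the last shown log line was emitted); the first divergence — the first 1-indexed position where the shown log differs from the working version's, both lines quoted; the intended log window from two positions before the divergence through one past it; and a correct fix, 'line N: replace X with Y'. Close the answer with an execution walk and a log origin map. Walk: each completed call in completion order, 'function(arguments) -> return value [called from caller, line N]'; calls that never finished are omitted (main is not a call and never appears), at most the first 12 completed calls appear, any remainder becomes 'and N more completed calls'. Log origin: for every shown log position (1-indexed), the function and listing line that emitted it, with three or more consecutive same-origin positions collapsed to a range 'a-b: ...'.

Answer: the defect is in main at line 42.
Key observation: Every logged value matches the working version; the printed result is what differs.
Call chain: main -> sum_active(6, 31) (called at line 41).
First divergence: none — the logs agree in full.
Execution walk:
  gauge_drift([6, 9, 3, 1, 1, 10, 1], 3) -> 2  [called from grade_run, line 10]
  grade_run([6, 9, 3, 1, 1, 10, 1], 3) -> 6  [called from main, line 37]
  update_gauge([6, 9, 3, 1, 1, 10, 1]) -> 31  [called from main, line 39]
  sum_active(6, 31) -> 6  [called from main, line 41]
Log line origins:
  1 — main, line 36
  2 — grade_run, line 9
  3 — gauge_drift, line 2
  4 — gauge_drift, line 5
  5 — grade_run, line 11
  6 — main, line 38
  7 — update_gauge, line 16
  8-14 — update_gauge, line 20
  15 — update_gauge, line 21
  16 — main, line 40
  17 — sum_active, line 25
A correct fix: line 42: replace `slot` with `mid`.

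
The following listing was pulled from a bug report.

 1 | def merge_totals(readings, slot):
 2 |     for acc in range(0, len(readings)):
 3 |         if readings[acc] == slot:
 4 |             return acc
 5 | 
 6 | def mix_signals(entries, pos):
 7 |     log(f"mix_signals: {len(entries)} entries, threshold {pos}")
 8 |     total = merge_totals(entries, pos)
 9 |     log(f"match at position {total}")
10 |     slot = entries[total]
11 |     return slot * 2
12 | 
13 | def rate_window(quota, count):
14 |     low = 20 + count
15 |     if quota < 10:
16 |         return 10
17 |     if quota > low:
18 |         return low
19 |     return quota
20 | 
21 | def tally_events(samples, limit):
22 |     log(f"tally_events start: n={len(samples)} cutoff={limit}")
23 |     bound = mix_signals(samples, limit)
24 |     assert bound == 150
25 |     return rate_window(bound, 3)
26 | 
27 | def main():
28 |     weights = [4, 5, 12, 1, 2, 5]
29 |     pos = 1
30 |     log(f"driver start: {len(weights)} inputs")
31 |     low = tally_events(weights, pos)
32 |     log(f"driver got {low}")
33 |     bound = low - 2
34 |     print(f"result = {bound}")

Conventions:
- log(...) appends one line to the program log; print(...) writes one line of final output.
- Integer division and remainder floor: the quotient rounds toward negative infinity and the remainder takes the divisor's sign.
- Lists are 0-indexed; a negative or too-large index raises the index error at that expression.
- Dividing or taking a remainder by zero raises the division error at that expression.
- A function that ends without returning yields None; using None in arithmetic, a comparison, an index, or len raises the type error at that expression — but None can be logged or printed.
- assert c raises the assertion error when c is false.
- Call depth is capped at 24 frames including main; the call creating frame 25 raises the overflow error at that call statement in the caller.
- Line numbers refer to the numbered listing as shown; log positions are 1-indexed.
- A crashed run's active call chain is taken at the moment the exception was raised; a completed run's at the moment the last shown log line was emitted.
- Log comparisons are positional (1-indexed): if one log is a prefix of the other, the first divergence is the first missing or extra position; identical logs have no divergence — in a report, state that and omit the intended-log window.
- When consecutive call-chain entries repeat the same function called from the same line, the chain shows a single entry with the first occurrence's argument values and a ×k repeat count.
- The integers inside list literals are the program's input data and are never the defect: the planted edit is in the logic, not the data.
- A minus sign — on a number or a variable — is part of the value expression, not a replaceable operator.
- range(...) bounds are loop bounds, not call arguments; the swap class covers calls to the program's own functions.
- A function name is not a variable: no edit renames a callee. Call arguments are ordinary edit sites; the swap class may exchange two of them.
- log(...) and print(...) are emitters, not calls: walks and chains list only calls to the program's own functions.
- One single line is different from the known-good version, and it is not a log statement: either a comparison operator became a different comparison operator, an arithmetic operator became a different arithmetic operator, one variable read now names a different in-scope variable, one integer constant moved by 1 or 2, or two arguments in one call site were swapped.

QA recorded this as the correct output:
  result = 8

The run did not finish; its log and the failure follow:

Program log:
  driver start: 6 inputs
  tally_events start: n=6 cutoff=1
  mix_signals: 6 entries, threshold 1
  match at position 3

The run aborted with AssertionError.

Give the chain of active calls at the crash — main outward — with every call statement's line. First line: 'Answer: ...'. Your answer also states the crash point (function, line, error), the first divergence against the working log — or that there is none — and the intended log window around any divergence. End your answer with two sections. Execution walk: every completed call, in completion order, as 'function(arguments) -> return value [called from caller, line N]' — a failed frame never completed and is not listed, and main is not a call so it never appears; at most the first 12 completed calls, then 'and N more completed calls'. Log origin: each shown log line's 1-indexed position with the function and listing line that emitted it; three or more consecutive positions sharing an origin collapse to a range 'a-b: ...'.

Answer: main -> tally_events (called at line 31).
Key observation: The log ends early — 4 lines, where the working version next logs 'driver got 10'.
Crash: tally_events, line 24, AssertionError.
First divergence: position 5 (shown log ended at 4 lines; the working version continues: 'driver got 10').
Intended log window:
  3: mix_signals: 6 entries, threshold 1
  4: match at position 3
  5: driver got 10
Execution walk:
  merge_totals([4, 5, 12, 1, 2, 5], 1) -> 3  [called from mix_signals, line 8]
  mix_signals([4, 5, 12, 1, 2, 5], 1) -> 2  [called from tally_events, line 23]
Log line origins:
  1: emitted by main (line 30)
  2: emitted by tally_events (line 22)
  3: emitted by mix_signals (line 7)
  4: emitted by mix_signals (line 9)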